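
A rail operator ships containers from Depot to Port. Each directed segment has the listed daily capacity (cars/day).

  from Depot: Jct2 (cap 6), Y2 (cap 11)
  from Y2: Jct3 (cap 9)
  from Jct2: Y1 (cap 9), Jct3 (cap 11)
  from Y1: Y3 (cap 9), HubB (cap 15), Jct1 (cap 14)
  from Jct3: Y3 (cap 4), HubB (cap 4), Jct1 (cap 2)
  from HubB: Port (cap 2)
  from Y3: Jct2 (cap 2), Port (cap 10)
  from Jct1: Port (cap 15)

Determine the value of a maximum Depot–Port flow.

Augment Depot→Y2→Jct3→HubB→Port: bottleneck 2, flow now 2.
Augment Depot→Y2→Jct3→Y3→Port: bottleneck 4, flow now 6.
Augment Depot→Y2→Jct3→Jct1→Port: bottleneck 2, flow now 8.
Augment Depot→Jct2→Y1→Y3→Port: bottleneck 6, flow now 14.
No augmenting path remains; maximum flow = 14.
In the residual graph, reachable from Depot: {Depot, Y2, Jct3, HubB}.
Min-cut edges: Depot→Jct2 (6), Jct3→Y3 (4), Jct3→Jct1 (2), HubB→Port (2); capacity 6 + 4 + 2 + 2 = 14.
This cut is saturated, so no flow can exceed 14.

14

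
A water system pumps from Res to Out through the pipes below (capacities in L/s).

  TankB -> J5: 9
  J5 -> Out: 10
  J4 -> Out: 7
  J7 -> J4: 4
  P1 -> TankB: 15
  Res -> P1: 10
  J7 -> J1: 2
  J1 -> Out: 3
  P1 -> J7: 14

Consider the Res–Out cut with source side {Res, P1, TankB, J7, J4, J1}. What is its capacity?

19

Edges leaving {Res, P1, TankB, J7, J4, J1}: TankB→J5 (9), J4→Out (7), J1→Out (3).
Cut capacity = 9 + 7 + 3 = 19.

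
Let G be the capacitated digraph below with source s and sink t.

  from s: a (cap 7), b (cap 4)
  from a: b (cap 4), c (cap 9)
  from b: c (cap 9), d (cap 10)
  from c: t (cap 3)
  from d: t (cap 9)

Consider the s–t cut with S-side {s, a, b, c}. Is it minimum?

Given cut capacity: 10 + 3 = 13.
Augment s→a→c→t: bottleneck 3, flow now 3.
Augment s→b→d→t: bottleneck 4, flow now 7.
Augment s→a→b→d→t: bottleneck 4, flow now 11.
No augmenting path remains; maximum flow = 11.
In the residual graph, reachable from s: {s}.
Min-cut edges: s→a (7), s→b (4); capacity 7 + 4 = 11.
Cut capacity 13 exceeds the max flow 11, so it is not minimum.

No — its capacity is 13, but the minimum cut has capacity 11.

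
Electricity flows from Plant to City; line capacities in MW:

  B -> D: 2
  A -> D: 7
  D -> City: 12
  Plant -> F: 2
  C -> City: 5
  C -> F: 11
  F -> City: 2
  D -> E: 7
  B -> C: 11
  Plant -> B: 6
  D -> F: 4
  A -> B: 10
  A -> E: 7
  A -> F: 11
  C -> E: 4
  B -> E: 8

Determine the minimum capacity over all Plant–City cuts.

8

Augment Plant→F→City: bottleneck 2, flow now 2.
Augment Plant→B→C→City: bottleneck 5, flow now 7.
Augment Plant→B→D→City: bottleneck 1, flow now 8.
No augmenting path remains; maximum flow = 8.
By max-flow min-cut, the minimum cut capacity equals the max flow.
In the residual graph, reachable from Plant: {Plant}.
Min-cut edges: Plant→B (6), Plant→F (2); capacity 6 + 2 = 8.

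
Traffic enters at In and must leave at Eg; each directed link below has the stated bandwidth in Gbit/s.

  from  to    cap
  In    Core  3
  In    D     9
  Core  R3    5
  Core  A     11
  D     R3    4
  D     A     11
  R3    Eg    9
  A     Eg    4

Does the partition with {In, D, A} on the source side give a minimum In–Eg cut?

Yes — it is a minimum cut (capacity 11).

Given cut capacity: 3 + 4 + 4 = 11.
Augment In→Core→R3→Eg: bottleneck 3, flow now 3.
Augment In→D→R3→Eg: bottleneck 4, flow now 7.
Augment In→D→A→Eg: bottleneck 4, flow now 11.
No augmenting path remains; maximum flow = 11.
Cut capacity 11 equals the max flow, so it is a minimum cut.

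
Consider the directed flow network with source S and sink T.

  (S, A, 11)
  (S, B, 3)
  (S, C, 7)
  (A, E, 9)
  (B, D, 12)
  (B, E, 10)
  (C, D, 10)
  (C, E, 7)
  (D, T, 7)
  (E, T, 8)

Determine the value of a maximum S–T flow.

Augment S→A→E→T: bottleneck 8, flow now 8.
Augment S→B→D→T: bottleneck 3, flow now 11.
Augment S→C→D→T: bottleneck 4, flow now 15.
No augmenting path remains; maximum flow = 15.
In the residual graph, reachable from S: {S, A, B, C, D, E}.
Min-cut edges: D→T (7), E→T (8); capacity 7 + 8 = 15.
This cut is saturated, so no flow can exceed 15.

15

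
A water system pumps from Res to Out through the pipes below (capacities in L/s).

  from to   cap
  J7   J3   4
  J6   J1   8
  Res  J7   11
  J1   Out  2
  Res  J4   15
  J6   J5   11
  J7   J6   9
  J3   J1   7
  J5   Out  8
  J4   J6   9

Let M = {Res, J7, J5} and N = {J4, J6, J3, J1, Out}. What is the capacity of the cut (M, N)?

36

Edges leaving {Res, J7, J5}: Res→J4 (15), J7→J6 (9), J7→J3 (4), J5→Out (8).
Cut capacity = 15 + 9 + 4 + 8 = 36.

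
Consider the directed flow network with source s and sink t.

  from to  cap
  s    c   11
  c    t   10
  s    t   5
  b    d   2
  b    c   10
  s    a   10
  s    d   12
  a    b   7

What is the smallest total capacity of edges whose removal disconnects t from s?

15

Augment s→t: bottleneck 5, flow now 5.
Augment s→c→t: bottleneck 10, flow now 15.
No augmenting path remains; maximum flow = 15.
By max-flow min-cut, the minimum cut capacity equals the max flow.
In the residual graph, reachable from s: {s, a, b, c, d}.
Min-cut edges: s→t (5), c→t (10); capacity 5 + 10 = 15.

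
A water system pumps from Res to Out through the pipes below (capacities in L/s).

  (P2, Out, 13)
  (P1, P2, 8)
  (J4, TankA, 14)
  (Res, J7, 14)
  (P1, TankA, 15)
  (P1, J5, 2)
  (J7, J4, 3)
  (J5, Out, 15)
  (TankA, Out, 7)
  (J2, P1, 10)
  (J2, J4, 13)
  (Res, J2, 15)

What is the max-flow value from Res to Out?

Augment Res→J7→J4→TankA→Out: bottleneck 3, flow now 3.
Augment Res→J2→P1→J5→Out: bottleneck 2, flow now 5.
Augment Res→J2→P1→P2→Out: bottleneck 8, flow now 13.
Augment Res→J2→J4→TankA→Out: bottleneck 4, flow now 17.
No augmenting path remains; maximum flow = 17.
In the residual graph, reachable from Res: {Res, J7, J2, J4, TankA}.
Min-cut edges: J2→P1 (10), TankA→Out (7); capacity 10 + 7 = 17.
This cut is saturated, so no flow can exceed 17.

17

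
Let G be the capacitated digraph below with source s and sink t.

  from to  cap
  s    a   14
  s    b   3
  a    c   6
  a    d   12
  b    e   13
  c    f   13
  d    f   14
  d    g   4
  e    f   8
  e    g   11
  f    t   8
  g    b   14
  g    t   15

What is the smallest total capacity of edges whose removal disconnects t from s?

15

Augment s→a→c→f→t: bottleneck 6, flow now 6.
Augment s→a→d→f→t: bottleneck 2, flow now 8.
Augment s→a→d→g→t: bottleneck 4, flow now 12.
Augment s→b→e→g→t: bottleneck 3, flow now 15.
No augmenting path remains; maximum flow = 15.
By max-flow min-cut, the minimum cut capacity equals the max flow.
In the residual graph, reachable from s: {s, a, c, d, f}.
Min-cut edges: s→b (3), d→g (4), f→t (8); capacity 3 + 4 + 8 = 15.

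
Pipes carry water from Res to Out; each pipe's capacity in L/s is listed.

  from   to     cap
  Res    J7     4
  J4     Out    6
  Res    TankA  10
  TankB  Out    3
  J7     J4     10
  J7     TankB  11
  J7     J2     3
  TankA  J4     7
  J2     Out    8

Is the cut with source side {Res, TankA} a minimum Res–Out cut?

Given cut capacity: 4 + 7 = 11.
Augment Res→TankA→J4→Out: bottleneck 6, flow now 6.
Augment Res→J7→J2→Out: bottleneck 3, flow now 9.
Augment Res→J7→TankB→Out: bottleneck 1, flow now 10.
No augmenting path remains; maximum flow = 10.
In the residual graph, reachable from Res: {Res, TankA, J4}.
Min-cut edges: Res→J7 (4), J4→Out (6); capacity 4 + 6 = 10.
Cut capacity 11 exceeds the max flow 10, so it is not minimum.

No — its capacity is 11, but the minimum cut has capacity 10.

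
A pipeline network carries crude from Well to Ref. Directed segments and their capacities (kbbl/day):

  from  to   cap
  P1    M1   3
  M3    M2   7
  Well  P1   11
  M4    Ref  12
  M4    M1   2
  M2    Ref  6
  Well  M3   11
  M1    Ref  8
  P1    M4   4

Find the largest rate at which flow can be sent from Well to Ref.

13

Augment Well→M3→M2→Ref: bottleneck 6, flow now 6.
Augment Well→P1→M4→Ref: bottleneck 4, flow now 10.
Augment Well→P1→M1→Ref: bottleneck 3, flow now 13.
No augmenting path remains; maximum flow = 13.
In the residual graph, reachable from Well: {Well, M3, P1, M2}.
Min-cut edges: P1→M4 (4), P1→M1 (3), M2→Ref (6); capacity 4 + 3 + 6 = 13.
This cut is saturated, so no flow can exceed 13.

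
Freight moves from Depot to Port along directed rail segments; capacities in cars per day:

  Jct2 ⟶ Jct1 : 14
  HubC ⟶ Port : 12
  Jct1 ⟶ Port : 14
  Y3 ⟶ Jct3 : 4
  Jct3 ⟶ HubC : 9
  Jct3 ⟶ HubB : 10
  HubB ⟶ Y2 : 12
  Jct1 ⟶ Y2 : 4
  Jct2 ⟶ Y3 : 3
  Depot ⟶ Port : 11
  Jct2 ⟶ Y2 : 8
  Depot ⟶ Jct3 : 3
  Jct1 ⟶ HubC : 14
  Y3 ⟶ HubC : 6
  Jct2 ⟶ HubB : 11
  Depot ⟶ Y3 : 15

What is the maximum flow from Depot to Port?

23

Augment Depot→Port: bottleneck 11, flow now 11.
Augment Depot→Y3→HubC→Port: bottleneck 6, flow now 17.
Augment Depot→Jct3→HubC→Port: bottleneck 3, flow now 20.
Augment Depot→Y3→Jct3→HubC→Port: bottleneck 3, flow now 23.
No augmenting path remains; maximum flow = 23.
In the residual graph, reachable from Depot: {Depot, Y3, Jct3, HubB, HubC, Y2}.
Min-cut edges: Depot→Port (11), HubC→Port (12); capacity 11 + 12 = 23.
This cut is saturated, so no flow can exceed 23.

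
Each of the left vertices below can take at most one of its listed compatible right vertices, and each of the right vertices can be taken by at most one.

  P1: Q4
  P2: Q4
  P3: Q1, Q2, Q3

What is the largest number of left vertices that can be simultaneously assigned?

Unit-capacity flow: source→left, listed edges, right→sink; max matching = max flow.
Augmenting path P1→Q4 (+1); matched 1.
Augmenting path P3→Q1 (+1); matched 2.
No augmenting path remains; maximum matching = 2.
König certificate: {P3, Q4} is a vertex cover of size 2 (every listed pair touches it), so no matching can be larger.

2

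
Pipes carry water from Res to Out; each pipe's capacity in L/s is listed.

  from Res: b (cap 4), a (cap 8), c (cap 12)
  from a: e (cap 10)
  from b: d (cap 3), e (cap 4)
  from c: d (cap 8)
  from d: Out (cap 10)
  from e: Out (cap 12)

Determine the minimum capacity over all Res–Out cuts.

20

Augment Res→a→e→Out: bottleneck 8, flow now 8.
Augment Res→b→d→Out: bottleneck 3, flow now 11.
Augment Res→b→e→Out: bottleneck 1, flow now 12.
Augment Res→c→d→Out: bottleneck 7, flow now 19.
Augment Res→c→d→b→e→Out: bottleneck 1, flow now 20. (uses reverse residual edge)
No augmenting path remains; maximum flow = 20.
By max-flow min-cut, the minimum cut capacity equals the max flow.
In the residual graph, reachable from Res: {Res, c}.
Min-cut edges: Res→a (8), Res→b (4), c→d (8); capacity 8 + 4 + 8 = 20.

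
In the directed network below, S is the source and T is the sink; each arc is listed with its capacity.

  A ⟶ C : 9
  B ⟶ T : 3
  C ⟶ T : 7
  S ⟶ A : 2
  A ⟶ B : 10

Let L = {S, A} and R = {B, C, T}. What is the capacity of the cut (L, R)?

19

Edges leaving {S, A}: A→B (10), A→C (9).
Cut capacity = 10 + 9 = 19.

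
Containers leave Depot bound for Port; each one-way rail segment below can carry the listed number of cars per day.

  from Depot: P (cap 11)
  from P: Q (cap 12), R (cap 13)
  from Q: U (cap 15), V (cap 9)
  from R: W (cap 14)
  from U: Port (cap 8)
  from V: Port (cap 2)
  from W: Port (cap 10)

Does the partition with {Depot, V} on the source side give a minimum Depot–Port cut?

No — its capacity is 13, but the minimum cut has capacity 11.

Given cut capacity: 11 + 2 = 13.
Augment Depot→P→Q→U→Port: bottleneck 8, flow now 8.
Augment Depot→P→Q→V→Port: bottleneck 2, flow now 10.
Augment Depot→P→R→W→Port: bottleneck 1, flow now 11.
No augmenting path remains; maximum flow = 11.
In the residual graph, reachable from Depot: {Depot}.
Min-cut edges: Depot→P (11); capacity 11 = 11.
Cut capacity 13 exceeds the max flow 11, so it is not minimum.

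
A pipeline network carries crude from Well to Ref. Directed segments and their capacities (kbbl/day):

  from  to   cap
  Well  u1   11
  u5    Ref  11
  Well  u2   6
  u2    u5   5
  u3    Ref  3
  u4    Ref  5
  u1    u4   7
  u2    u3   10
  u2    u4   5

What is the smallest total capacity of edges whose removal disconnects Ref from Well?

11

Augment Well→u1→u4→Ref: bottleneck 5, flow now 5.
Augment Well→u2→u3→Ref: bottleneck 3, flow now 8.
Augment Well→u2→u5→Ref: bottleneck 3, flow now 11.
No augmenting path remains; maximum flow = 11.
By max-flow min-cut, the minimum cut capacity equals the max flow.
In the residual graph, reachable from Well: {Well, u1, u4}.
Min-cut edges: Well→u2 (6), u4→Ref (5); capacity 6 + 5 = 11.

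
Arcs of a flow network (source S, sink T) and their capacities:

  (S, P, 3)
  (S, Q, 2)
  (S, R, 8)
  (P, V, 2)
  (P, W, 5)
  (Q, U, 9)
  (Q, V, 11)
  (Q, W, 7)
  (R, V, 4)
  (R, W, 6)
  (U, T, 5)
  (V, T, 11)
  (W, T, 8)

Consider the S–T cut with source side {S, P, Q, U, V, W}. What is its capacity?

Edges leaving {S, P, Q, U, V, W}: S→R (8), U→T (5), V→T (11), W→T (8).
Cut capacity = 8 + 5 + 11 + 8 = 32.

32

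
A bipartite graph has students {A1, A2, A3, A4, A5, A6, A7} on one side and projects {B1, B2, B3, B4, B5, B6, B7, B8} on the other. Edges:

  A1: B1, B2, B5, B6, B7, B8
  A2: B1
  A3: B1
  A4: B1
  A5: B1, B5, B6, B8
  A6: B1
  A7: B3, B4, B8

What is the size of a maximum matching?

Unit-capacity flow: source→left, listed edges, right→sink; max matching = max flow.
Augmenting path A1→B1 (+1); matched 1.
Augmenting path A5→B5 (+1); matched 2.
Augmenting path A7→B3 (+1); matched 3.
Augmenting path A2→B1→A1→B2 (+1); matched 4.
No augmenting path remains; maximum matching = 4.
König certificate: {A1, A5, A7, B1} is a vertex cover of size 4 (every listed pair touches it), so no matching can be larger.

4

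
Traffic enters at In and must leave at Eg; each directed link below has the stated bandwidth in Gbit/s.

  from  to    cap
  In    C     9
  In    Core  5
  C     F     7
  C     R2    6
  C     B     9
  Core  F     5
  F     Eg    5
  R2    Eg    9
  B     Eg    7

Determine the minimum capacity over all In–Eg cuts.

Augment In→C→F→Eg: bottleneck 5, flow now 5.
Augment In→C→R2→Eg: bottleneck 4, flow now 9.
Augment In→Core→F→C→R2→Eg: bottleneck 2, flow now 11. (uses reverse residual edge)
Augment In→Core→F→C→B→Eg: bottleneck 3, flow now 14. (uses reverse residual edge)
No augmenting path remains; maximum flow = 14.
By max-flow min-cut, the minimum cut capacity equals the max flow.
In the residual graph, reachable from In: {In}.
Min-cut edges: In→C (9), In→Core (5); capacity 9 + 5 = 14.

14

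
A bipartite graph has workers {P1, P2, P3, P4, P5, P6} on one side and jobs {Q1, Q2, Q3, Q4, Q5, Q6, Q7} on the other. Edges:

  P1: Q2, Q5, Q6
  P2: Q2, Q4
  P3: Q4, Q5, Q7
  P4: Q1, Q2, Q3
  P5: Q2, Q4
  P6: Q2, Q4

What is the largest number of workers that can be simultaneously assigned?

5

Unit-capacity flow: source→left, listed edges, right→sink; max matching = max flow.
Augmenting path P1→Q2 (+1); matched 1.
Augmenting path P2→Q4 (+1); matched 2.
Augmenting path P3→Q5 (+1); matched 3.
Augmenting path P4→Q1 (+1); matched 4.
Augmenting path P5→Q2→P1→Q6 (+1); matched 5.
No augmenting path remains; maximum matching = 5.
König certificate: {P1, P3, P4, Q2, Q4} is a vertex cover of size 5 (every listed pair touches it), so no matching can be larger.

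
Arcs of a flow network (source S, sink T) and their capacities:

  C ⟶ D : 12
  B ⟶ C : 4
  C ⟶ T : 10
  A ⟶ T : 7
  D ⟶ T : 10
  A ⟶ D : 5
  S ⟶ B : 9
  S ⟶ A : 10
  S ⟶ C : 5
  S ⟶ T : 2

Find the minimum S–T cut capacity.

21

Augment S→T: bottleneck 2, flow now 2.
Augment S→A→T: bottleneck 7, flow now 9.
Augment S→C→T: bottleneck 5, flow now 14.
Augment S→A→D→T: bottleneck 3, flow now 17.
Augment S→B→C→T: bottleneck 4, flow now 21.
No augmenting path remains; maximum flow = 21.
By max-flow min-cut, the minimum cut capacity equals the max flow.
In the residual graph, reachable from S: {S, B}.
Min-cut edges: S→A (10), S→C (5), S→T (2), B→C (4); capacity 10 + 5 + 2 + 4 = 21.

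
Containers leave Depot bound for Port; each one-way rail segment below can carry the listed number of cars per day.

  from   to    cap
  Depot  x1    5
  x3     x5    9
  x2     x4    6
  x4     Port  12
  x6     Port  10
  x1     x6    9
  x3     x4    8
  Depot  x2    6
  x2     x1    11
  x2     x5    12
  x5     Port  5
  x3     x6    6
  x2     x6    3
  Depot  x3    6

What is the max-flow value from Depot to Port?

17

Augment Depot→x1→x6→Port: bottleneck 5, flow now 5.
Augment Depot→x2→x4→Port: bottleneck 6, flow now 11.
Augment Depot→x3→x4→Port: bottleneck 6, flow now 17.
No augmenting path remains; maximum flow = 17.
In the residual graph, reachable from Depot: {Depot}.
Min-cut edges: Depot→x1 (5), Depot→x2 (6), Depot→x3 (6); capacity 5 + 6 + 6 = 17.
This cut is saturated, so no flow can exceed 17.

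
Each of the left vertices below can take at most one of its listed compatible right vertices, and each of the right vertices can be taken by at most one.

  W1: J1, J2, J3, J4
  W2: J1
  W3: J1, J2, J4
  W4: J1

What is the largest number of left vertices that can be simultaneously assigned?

3

Unit-capacity flow: source→left, listed edges, right→sink; max matching = max flow.
Augmenting path W1→J1 (+1); matched 1.
Augmenting path W3→J2 (+1); matched 2.
Augmenting path W2→J1→W1→J3 (+1); matched 3.
No augmenting path remains; maximum matching = 3.
König certificate: {W1, W3, J1} is a vertex cover of size 3 (every listed pair touches it), so no matching can be larger.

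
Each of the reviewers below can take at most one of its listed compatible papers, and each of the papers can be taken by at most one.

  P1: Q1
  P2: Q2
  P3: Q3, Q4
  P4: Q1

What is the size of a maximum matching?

Unit-capacity flow: source→left, listed edges, right→sink; max matching = max flow.
Augmenting path P1→Q1 (+1); matched 1.
Augmenting path P2→Q2 (+1); matched 2.
Augmenting path P3→Q3 (+1); matched 3.
No augmenting path remains; maximum matching = 3.
König certificate: {P2, P3, Q1} is a vertex cover of size 3 (every listed pair touches it), so no matching can be larger.

3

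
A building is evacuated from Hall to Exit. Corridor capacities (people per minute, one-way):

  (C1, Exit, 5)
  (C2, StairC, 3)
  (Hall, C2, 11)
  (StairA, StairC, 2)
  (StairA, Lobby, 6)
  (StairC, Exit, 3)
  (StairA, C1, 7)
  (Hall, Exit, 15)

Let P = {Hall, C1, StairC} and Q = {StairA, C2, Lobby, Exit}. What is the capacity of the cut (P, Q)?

Edges leaving {Hall, C1, StairC}: Hall→C2 (11), Hall→Exit (15), C1→Exit (5), StairC→Exit (3).
Cut capacity = 11 + 15 + 5 + 3 = 34.

34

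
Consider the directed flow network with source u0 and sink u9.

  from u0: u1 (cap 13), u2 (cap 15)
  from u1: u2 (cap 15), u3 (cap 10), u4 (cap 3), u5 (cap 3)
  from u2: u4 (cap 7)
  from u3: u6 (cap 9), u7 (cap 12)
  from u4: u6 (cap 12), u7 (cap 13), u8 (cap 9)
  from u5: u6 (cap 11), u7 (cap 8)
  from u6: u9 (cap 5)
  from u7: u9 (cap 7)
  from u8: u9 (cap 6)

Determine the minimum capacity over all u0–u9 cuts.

Augment u0→u1→u3→u6→u9: bottleneck 5, flow now 5.
Augment u0→u1→u3→u7→u9: bottleneck 5, flow now 10.
Augment u0→u1→u4→u7→u9: bottleneck 2, flow now 12.
Augment u0→u1→u4→u8→u9: bottleneck 1, flow now 13.
Augment u0→u2→u4→u8→u9: bottleneck 5, flow now 18.
No augmenting path remains; maximum flow = 18.
By max-flow min-cut, the minimum cut capacity equals the max flow.
In the residual graph, reachable from u0: {u0, u1, u2, u3, u4, u5, u6, u7, u8}.
Min-cut edges: u6→u9 (5), u7→u9 (7), u8→u9 (6); capacity 5 + 7 + 6 = 18.

18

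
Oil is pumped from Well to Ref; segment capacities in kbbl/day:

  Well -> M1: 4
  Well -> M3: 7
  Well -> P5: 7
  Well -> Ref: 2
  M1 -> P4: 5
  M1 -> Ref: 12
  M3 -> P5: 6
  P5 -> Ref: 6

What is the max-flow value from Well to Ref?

Augment Well→Ref: bottleneck 2, flow now 2.
Augment Well→M1→Ref: bottleneck 4, flow now 6.
Augment Well→P5→Ref: bottleneck 6, flow now 12.
No augmenting path remains; maximum flow = 12.
In the residual graph, reachable from Well: {Well, M3, P5}.
Min-cut edges: Well→M1 (4), Well→Ref (2), P5→Ref (6); capacity 4 + 2 + 6 = 12.
This cut is saturated, so no flow can exceed 12.

12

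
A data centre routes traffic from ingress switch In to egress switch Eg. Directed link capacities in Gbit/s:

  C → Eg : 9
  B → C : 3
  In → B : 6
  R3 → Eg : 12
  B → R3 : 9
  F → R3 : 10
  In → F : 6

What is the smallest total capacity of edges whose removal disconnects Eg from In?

Augment In→F→R3→Eg: bottleneck 6, flow now 6.
Augment In→B→C→Eg: bottleneck 3, flow now 9.
Augment In→B→R3→Eg: bottleneck 3, flow now 12.
No augmenting path remains; maximum flow = 12.
By max-flow min-cut, the minimum cut capacity equals the max flow.
In the residual graph, reachable from In: {In}.
Min-cut edges: In→F (6), In→B (6); capacity 6 + 6 = 12.

12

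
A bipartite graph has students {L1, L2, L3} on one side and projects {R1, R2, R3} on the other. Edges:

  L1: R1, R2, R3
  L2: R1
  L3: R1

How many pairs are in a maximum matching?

Unit-capacity flow: source→left, listed edges, right→sink; max matching = max flow.
Augmenting path L1→R1 (+1); matched 1.
Augmenting path L2→R1→L1→R2 (+1); matched 2.
No augmenting path remains; maximum matching = 2.
König certificate: {L1, R1} is a vertex cover of size 2 (every listed pair touches it), so no matching can be larger.

2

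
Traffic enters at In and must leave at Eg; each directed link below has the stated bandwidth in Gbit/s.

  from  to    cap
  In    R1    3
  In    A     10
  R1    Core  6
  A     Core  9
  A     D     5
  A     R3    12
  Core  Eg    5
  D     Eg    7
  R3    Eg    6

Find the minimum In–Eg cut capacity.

Augment In→R1→Core→Eg: bottleneck 3, flow now 3.
Augment In→A→Core→Eg: bottleneck 2, flow now 5.
Augment In→A→D→Eg: bottleneck 5, flow now 10.
Augment In→A→R3→Eg: bottleneck 3, flow now 13.
No augmenting path remains; maximum flow = 13.
By max-flow min-cut, the minimum cut capacity equals the max flow.
In the residual graph, reachable from In: {In}.
Min-cut edges: In→R1 (3), In→A (10); capacity 3 + 10 = 13.

13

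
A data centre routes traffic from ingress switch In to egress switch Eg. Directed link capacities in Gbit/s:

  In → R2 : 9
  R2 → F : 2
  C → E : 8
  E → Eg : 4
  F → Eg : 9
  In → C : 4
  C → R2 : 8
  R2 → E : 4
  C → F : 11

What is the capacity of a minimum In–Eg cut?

Augment In→R2→E→Eg: bottleneck 4, flow now 4.
Augment In→R2→F→Eg: bottleneck 2, flow now 6.
Augment In→C→F→Eg: bottleneck 4, flow now 10.
No augmenting path remains; maximum flow = 10.
By max-flow min-cut, the minimum cut capacity equals the max flow.
In the residual graph, reachable from In: {In, R2}.
Min-cut edges: In→C (4), R2→E (4), R2→F (2); capacity 4 + 4 + 2 = 10.

10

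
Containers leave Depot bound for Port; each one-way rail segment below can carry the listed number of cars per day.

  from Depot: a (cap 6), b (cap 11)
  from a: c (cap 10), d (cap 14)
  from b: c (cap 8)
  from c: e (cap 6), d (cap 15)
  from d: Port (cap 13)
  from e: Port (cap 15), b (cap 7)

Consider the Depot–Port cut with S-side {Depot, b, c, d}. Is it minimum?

Given cut capacity: 6 + 6 + 13 = 25.
Augment Depot→a→d→Port: bottleneck 6, flow now 6.
Augment Depot→b→c→d→Port: bottleneck 7, flow now 13.
Augment Depot→b→c→e→Port: bottleneck 1, flow now 14.
No augmenting path remains; maximum flow = 14.
In the residual graph, reachable from Depot: {Depot, b}.
Min-cut edges: Depot→a (6), b→c (8); capacity 6 + 8 = 14.
Cut capacity 25 exceeds the max flow 14, so it is not minimum.

No — its capacity is 25, but the minimum cut has capacity 14.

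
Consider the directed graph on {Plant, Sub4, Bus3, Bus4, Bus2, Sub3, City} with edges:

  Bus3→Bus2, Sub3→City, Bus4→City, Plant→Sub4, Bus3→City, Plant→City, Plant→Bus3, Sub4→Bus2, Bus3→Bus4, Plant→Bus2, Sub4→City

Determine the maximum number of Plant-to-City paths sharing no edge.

Assign every edge capacity 1; by Menger, the answer equals the max flow.
Path Plant→City (+1); total 1.
Path Plant→Sub4→City (+1); total 2.
Path Plant→Bus3→City (+1); total 3.
No residual Plant→City path; max flow = 3.
Certifying cut of size 3: {Plant→Bus3, Plant→City, Plant→Sub4}.

3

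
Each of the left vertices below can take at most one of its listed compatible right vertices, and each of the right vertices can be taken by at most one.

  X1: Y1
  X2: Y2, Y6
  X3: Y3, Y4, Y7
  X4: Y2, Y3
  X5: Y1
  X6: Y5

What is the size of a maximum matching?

Unit-capacity flow: source→left, listed edges, right→sink; max matching = max flow.
Augmenting path X1→Y1 (+1); matched 1.
Augmenting path X2→Y2 (+1); matched 2.
Augmenting path X3→Y3 (+1); matched 3.
Augmenting path X6→Y5 (+1); matched 4.
Augmenting path X4→Y2→X2→Y6 (+1); matched 5.
No augmenting path remains; maximum matching = 5.
König certificate: {X2, X3, X4, X6, Y1} is a vertex cover of size 5 (every listed pair touches it), so no matching can be larger.

5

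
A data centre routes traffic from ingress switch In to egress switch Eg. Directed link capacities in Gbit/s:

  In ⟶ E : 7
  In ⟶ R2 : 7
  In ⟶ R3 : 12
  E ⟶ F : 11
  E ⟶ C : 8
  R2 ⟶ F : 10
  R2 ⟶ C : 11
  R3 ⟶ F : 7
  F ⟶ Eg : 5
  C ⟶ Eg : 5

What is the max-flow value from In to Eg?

Augment In→E→F→Eg: bottleneck 5, flow now 5.
Augment In→E→C→Eg: bottleneck 2, flow now 7.
Augment In→R2→C→Eg: bottleneck 3, flow now 10.
No augmenting path remains; maximum flow = 10.
In the residual graph, reachable from In: {In, E, R2, R3, F, C}.
Min-cut edges: F→Eg (5), C→Eg (5); capacity 5 + 5 = 10.
This cut is saturated, so no flow can exceed 10.

10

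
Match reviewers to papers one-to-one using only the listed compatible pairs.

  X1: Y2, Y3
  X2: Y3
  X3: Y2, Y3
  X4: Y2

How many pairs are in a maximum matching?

Unit-capacity flow: source→left, listed edges, right→sink; max matching = max flow.
Augmenting path X1→Y2 (+1); matched 1.
Augmenting path X2→Y3 (+1); matched 2.
No augmenting path remains; maximum matching = 2.
König certificate: {Y2, Y3} is a vertex cover of size 2 (every listed pair touches it), so no matching can be larger.

2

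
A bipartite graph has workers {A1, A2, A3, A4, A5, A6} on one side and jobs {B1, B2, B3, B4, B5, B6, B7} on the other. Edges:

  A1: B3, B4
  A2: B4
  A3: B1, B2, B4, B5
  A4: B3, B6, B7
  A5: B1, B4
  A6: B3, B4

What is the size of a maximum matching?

5

Unit-capacity flow: source→left, listed edges, right→sink; max matching = max flow.
Augmenting path A1→B3 (+1); matched 1.
Augmenting path A2→B4 (+1); matched 2.
Augmenting path A3→B1 (+1); matched 3.
Augmenting path A4→B6 (+1); matched 4.
Augmenting path A5→B1→A3→B2 (+1); matched 5.
No augmenting path remains; maximum matching = 5.
König certificate: {A3, A4, A5, B3, B4} is a vertex cover of size 5 (every listed pair touches it), so no matching can be larger.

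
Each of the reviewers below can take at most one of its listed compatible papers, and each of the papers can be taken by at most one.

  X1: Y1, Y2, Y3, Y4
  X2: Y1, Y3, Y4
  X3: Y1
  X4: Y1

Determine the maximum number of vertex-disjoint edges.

3

Unit-capacity flow: source→left, listed edges, right→sink; max matching = max flow.
Augmenting path X1→Y1 (+1); matched 1.
Augmenting path X2→Y3 (+1); matched 2.
Augmenting path X3→Y1→X1→Y2 (+1); matched 3.
No augmenting path remains; maximum matching = 3.
König certificate: {X1, X2, Y1} is a vertex cover of size 3 (every listed pair touches it), so no matching can be larger.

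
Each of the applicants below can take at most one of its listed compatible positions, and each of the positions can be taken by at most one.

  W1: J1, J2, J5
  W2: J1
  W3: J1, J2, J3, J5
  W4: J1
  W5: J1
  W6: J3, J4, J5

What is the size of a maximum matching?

Unit-capacity flow: source→left, listed edges, right→sink; max matching = max flow.
Augmenting path W1→J1 (+1); matched 1.
Augmenting path W3→J2 (+1); matched 2.
Augmenting path W6→J3 (+1); matched 3.
Augmenting path W2→J1→W1→J5 (+1); matched 4.
No augmenting path remains; maximum matching = 4.
König certificate: {W1, W3, W6, J1} is a vertex cover of size 4 (every listed pair touches it), so no matching can be larger.

4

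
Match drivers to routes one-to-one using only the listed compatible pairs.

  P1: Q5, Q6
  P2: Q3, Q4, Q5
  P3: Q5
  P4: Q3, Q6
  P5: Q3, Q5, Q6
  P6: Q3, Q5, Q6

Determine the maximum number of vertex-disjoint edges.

Unit-capacity flow: source→left, listed edges, right→sink; max matching = max flow.
Augmenting path P1→Q5 (+1); matched 1.
Augmenting path P2→Q3 (+1); matched 2.
Augmenting path P4→Q6 (+1); matched 3.
Augmenting path P5→Q3→P2→Q4 (+1); matched 4.
No augmenting path remains; maximum matching = 4.
König certificate: {P2, Q3, Q5, Q6} is a vertex cover of size 4 (every listed pair touches it), so no matching can be larger.

4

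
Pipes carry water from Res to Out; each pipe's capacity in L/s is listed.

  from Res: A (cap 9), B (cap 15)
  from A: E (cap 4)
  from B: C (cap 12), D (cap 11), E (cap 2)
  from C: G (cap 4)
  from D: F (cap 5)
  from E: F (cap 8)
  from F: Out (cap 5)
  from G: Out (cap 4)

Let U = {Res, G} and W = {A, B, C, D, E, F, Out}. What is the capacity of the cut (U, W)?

Edges leaving {Res, G}: Res→A (9), Res→B (15), G→Out (4).
Cut capacity = 9 + 15 + 4 = 28.

28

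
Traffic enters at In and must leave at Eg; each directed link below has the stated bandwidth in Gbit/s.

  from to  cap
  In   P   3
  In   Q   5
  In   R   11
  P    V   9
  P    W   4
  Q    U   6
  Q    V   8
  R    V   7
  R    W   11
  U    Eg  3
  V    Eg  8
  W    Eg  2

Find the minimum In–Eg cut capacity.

13

Augment In→P→V→Eg: bottleneck 3, flow now 3.
Augment In→Q→U→Eg: bottleneck 3, flow now 6.
Augment In→Q→V→Eg: bottleneck 2, flow now 8.
Augment In→R→V→Eg: bottleneck 3, flow now 11.
Augment In→R→W→Eg: bottleneck 2, flow now 13.
No augmenting path remains; maximum flow = 13.
By max-flow min-cut, the minimum cut capacity equals the max flow.
In the residual graph, reachable from In: {In, P, Q, R, U, V, W}.
Min-cut edges: U→Eg (3), V→Eg (8), W→Eg (2); capacity 3 + 8 + 2 = 13.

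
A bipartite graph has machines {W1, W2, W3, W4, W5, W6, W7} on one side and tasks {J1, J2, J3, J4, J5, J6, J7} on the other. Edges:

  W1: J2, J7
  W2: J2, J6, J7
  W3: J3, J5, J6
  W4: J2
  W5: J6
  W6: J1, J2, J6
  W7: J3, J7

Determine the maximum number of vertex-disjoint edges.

6

Unit-capacity flow: source→left, listed edges, right→sink; max matching = max flow.
Augmenting path W1→J2 (+1); matched 1.
Augmenting path W2→J6 (+1); matched 2.
Augmenting path W3→J3 (+1); matched 3.
Augmenting path W6→J1 (+1); matched 4.
Augmenting path W7→J7 (+1); matched 5.
Augmenting path W4→J2→W1→J7→W7→J3→W3→J5 (+1); matched 6.
No augmenting path remains; maximum matching = 6.
König certificate: {W3, W6, W7, J2, J6, J7} is a vertex cover of size 6 (every listed pair touches it), so no matching can be larger.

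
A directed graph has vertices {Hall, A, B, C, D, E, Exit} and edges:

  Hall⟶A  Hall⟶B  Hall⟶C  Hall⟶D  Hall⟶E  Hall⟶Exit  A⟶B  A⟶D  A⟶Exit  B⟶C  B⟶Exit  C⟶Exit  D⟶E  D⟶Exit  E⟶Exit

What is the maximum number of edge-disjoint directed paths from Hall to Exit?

Assign every edge capacity 1; by Menger, the answer equals the max flow.
Path Hall→Exit (+1); total 1.
Path Hall→A→Exit (+1); total 2.
Path Hall→B→Exit (+1); total 3.
Path Hall→C→Exit (+1); total 4.
Path Hall→D→Exit (+1); total 5.
Path Hall→E→Exit (+1); total 6.
No residual Hall→Exit path; max flow = 6.
Certifying cut of size 6: {Hall→A, Hall→B, Hall→C, Hall→D, Hall→E, Hall→Exit}.

6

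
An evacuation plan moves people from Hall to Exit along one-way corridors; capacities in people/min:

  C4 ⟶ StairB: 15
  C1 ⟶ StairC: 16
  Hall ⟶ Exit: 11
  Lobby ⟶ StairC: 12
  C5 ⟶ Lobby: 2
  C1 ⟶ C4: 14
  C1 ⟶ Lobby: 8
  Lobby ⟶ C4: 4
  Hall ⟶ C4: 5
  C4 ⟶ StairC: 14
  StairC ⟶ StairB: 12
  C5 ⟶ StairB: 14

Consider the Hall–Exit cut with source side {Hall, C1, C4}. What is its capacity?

64

Edges leaving {Hall, C1, C4}: Hall→Exit (11), C1→Lobby (8), C1→StairC (16), C4→StairC (14), C4→StairB (15).
Cut capacity = 11 + 8 + 16 + 14 + 15 = 64.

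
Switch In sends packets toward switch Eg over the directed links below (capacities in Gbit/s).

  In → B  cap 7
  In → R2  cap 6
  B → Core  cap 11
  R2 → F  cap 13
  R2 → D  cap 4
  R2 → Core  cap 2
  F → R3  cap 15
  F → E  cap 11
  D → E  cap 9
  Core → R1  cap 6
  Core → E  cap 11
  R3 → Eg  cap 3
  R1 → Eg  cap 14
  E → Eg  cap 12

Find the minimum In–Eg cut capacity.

Augment In→B→Core→R1→Eg: bottleneck 6, flow now 6.
Augment In→B→Core→E→Eg: bottleneck 1, flow now 7.
Augment In→R2→F→R3→Eg: bottleneck 3, flow now 10.
Augment In→R2→F→E→Eg: bottleneck 3, flow now 13.
No augmenting path remains; maximum flow = 13.
By max-flow min-cut, the minimum cut capacity equals the max flow.
In the residual graph, reachable from In: {In}.
Min-cut edges: In→B (7), In→R2 (6); capacity 7 + 6 = 13.

13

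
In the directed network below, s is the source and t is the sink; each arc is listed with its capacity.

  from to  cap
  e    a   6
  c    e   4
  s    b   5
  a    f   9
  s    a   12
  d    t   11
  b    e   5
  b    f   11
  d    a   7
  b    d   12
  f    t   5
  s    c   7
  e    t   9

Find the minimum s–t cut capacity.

14

Augment s→a→f→t: bottleneck 5, flow now 5.
Augment s→b→d→t: bottleneck 5, flow now 10.
Augment s→c→e→t: bottleneck 4, flow now 14.
No augmenting path remains; maximum flow = 14.
By max-flow min-cut, the minimum cut capacity equals the max flow.
In the residual graph, reachable from s: {s, a, c, f}.
Min-cut edges: s→b (5), c→e (4), f→t (5); capacity 5 + 4 + 5 = 14.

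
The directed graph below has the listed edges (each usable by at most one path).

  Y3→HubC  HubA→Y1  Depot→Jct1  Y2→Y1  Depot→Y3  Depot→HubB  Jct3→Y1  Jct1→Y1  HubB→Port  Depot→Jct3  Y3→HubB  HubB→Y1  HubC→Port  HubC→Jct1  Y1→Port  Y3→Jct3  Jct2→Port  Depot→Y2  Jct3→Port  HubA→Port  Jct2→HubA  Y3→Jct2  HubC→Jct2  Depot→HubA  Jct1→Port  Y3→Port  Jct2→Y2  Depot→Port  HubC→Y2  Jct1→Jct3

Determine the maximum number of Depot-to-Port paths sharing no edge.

Assign every edge capacity 1; by Menger, the answer equals the max flow.
Path Depot→Port (+1); total 1.
Path Depot→Y3→Port (+1); total 2.
Path Depot→Jct1→Port (+1); total 3.
Path Depot→HubA→Port (+1); total 4.
Path Depot→Jct3→Port (+1); total 5.
Path Depot→HubB→Port (+1); total 6.
Path Depot→Y2→Y1→Port (+1); total 7.
No residual Depot→Port path; max flow = 7.
Certifying cut of size 7: {Depot→HubA, Depot→HubB, Depot→Jct1, Depot→Jct3, Depot→Port, Depot→Y2, Depot→Y3}.

7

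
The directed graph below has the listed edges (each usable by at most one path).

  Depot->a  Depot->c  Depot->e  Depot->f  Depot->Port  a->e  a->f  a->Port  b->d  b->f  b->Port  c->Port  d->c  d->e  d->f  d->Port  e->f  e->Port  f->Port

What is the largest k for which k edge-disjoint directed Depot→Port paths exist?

5

Assign every edge capacity 1; by Menger, the answer equals the max flow.
Path Depot→Port (+1); total 1.
Path Depot→a→Port (+1); total 2.
Path Depot→c→Port (+1); total 3.
Path Depot→e→Port (+1); total 4.
Path Depot→f→Port (+1); total 5.
No residual Depot→Port path; max flow = 5.
Certifying cut of size 5: {Depot→Port, Depot→a, Depot→c, Depot→e, Depot→f}.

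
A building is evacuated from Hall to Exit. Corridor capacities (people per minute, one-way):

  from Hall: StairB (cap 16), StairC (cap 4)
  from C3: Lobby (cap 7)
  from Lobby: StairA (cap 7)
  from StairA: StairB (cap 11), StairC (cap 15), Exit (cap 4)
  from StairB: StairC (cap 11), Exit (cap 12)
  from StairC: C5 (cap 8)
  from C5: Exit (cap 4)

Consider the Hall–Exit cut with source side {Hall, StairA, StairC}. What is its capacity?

Edges leaving {Hall, StairA, StairC}: Hall→StairB (16), StairA→StairB (11), StairA→Exit (4), StairC→C5 (8).
Cut capacity = 16 + 11 + 4 + 8 = 39.

39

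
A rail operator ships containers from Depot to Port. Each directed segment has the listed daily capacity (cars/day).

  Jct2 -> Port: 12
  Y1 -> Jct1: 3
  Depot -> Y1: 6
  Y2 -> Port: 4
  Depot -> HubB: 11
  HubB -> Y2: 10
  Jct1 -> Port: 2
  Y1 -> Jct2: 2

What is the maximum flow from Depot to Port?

8

Augment Depot→HubB→Y2→Port: bottleneck 4, flow now 4.
Augment Depot→Y1→Jct2→Port: bottleneck 2, flow now 6.
Augment Depot→Y1→Jct1→Port: bottleneck 2, flow now 8.
No augmenting path remains; maximum flow = 8.
In the residual graph, reachable from Depot: {Depot, HubB, Y1, Y2, Jct1}.
Min-cut edges: Y1→Jct2 (2), Y2→Port (4), Jct1→Port (2); capacity 2 + 4 + 2 = 8.
This cut is saturated, so no flow can exceed 8.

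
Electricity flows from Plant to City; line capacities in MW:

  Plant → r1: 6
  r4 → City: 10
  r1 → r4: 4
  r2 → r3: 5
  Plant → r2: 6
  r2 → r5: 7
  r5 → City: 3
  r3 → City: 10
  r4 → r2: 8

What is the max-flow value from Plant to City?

Augment Plant→r1→r4→City: bottleneck 4, flow now 4.
Augment Plant→r2→r3→City: bottleneck 5, flow now 9.
Augment Plant→r2→r5→City: bottleneck 1, flow now 10.
No augmenting path remains; maximum flow = 10.
In the residual graph, reachable from Plant: {Plant, r1}.
Min-cut edges: Plant→r2 (6), r1→r4 (4); capacity 6 + 4 = 10.
This cut is saturated, so no flow can exceed 10.

10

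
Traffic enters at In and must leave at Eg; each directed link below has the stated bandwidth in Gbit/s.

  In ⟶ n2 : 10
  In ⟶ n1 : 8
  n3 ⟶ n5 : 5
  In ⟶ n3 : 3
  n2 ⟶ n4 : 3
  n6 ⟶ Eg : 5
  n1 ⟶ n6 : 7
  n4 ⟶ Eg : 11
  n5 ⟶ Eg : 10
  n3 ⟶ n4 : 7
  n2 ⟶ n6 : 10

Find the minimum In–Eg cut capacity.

11

Augment In→n1→n6→Eg: bottleneck 5, flow now 5.
Augment In→n2→n4→Eg: bottleneck 3, flow now 8.
Augment In→n3→n4→Eg: bottleneck 3, flow now 11.
No augmenting path remains; maximum flow = 11.
By max-flow min-cut, the minimum cut capacity equals the max flow.
In the residual graph, reachable from In: {In, n1, n2, n6}.
Min-cut edges: In→n3 (3), n2→n4 (3), n6→Eg (5); capacity 3 + 3 + 5 = 11.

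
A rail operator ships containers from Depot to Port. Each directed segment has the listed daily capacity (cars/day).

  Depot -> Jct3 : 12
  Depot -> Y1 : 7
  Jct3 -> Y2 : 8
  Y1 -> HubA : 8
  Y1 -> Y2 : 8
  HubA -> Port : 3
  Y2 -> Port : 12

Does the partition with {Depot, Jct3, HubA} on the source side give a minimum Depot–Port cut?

No — its capacity is 18, but the minimum cut has capacity 15.

Given cut capacity: 7 + 8 + 3 = 18.
Augment Depot→Jct3→Y2→Port: bottleneck 8, flow now 8.
Augment Depot→Y1→HubA→Port: bottleneck 3, flow now 11.
Augment Depot→Y1→Y2→Port: bottleneck 4, flow now 15.
No augmenting path remains; maximum flow = 15.
In the residual graph, reachable from Depot: {Depot, Jct3}.
Min-cut edges: Depot→Y1 (7), Jct3→Y2 (8); capacity 7 + 8 = 15.
Cut capacity 18 exceeds the max flow 15, so it is not minimum.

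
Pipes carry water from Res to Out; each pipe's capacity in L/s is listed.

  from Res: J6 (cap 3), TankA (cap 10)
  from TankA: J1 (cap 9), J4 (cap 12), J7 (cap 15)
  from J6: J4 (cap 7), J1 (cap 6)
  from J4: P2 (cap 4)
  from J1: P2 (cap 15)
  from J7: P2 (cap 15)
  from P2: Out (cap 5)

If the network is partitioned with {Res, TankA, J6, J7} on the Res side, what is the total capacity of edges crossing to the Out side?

Edges leaving {Res, TankA, J6, J7}: TankA→J4 (12), TankA→J1 (9), J6→J4 (7), J6→J1 (6), J7→P2 (15).
Cut capacity = 12 + 9 + 7 + 6 + 15 = 49.

49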